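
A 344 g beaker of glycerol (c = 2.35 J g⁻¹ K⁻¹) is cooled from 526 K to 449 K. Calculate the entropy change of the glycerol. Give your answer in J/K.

ΔS = ∫dQ_rev/T = m c ln(T₂/T₁) = 344 × 2.35 × ln(449/526) = -128 J/K.

ΔS = -128 J/K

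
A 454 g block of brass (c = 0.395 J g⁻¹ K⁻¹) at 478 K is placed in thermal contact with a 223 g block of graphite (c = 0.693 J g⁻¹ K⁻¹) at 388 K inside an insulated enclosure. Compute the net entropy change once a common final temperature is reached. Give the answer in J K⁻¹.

Energy balance: T_f = (m₁c₁T₁ + m₂c₂T₂)/(m₁c₁ + m₂c₂) = 436.34 K.
ΔS₁ = m₁c₁ ln(T_f/T₁) = 179.33 × ln(436.34/478) = -16.352 J/K.
ΔS₂ = m₂c₂ ln(T_f/T₂) = 154.539 × ln(436.34/388) = 18.146 J/K.
ΔS_total = -16.352 + 18.146 = 1.79 J/K.

ΔS_total = 1.79 J/K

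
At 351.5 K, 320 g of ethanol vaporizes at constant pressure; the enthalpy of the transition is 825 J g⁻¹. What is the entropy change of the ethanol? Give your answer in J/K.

Heat absorbed by the substance: Q = mL = 320 × 825 = 264000 J.
At constant T, ΔS = Q_rev/T = 264000 / 351.5 = 751 J/K.

ΔS = 751 J/K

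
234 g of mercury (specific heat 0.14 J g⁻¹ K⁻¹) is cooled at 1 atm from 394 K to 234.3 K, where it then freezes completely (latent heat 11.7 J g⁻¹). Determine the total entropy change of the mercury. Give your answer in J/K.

Cooling step: ΔS₁ = m c ln(T_tr/T_i) = 234 × 0.14 × ln(234.3/394) = -17.03 J/K.
Phase change: ΔS₂ = −mL/T_tr = −234 × 11.7 / 234.3 = -11.69 J/K.
ΔS_total = (-17.03) + (-11.69) = -28.7 J/K.

ΔS = -28.7 J/K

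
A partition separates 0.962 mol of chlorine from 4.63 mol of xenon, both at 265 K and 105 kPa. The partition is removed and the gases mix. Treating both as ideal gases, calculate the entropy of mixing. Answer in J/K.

Mole fractions: x_A = 0.962/5.59 = 0.172, x_B = 0.828.
ΔS_mix = −R(n_A ln x_A + n_B ln x_B) = −8.314 × (0.962 ln 0.172 + 4.63 ln 0.828) = 21.3 J/K.

ΔS_mix = 21.3 J/K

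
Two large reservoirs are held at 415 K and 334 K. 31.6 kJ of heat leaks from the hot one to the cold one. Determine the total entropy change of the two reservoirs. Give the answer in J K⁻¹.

ΔS_hot = −Q/T_H = −31600/415 = -76.14 J/K and ΔS_cold = +Q/T_C = 31600/334 = 94.61 J/K.
ΔS_total = -76.14 + 94.61 = 18.5 J/K, positive as the second law requires.

ΔS_total = 18.5 J/K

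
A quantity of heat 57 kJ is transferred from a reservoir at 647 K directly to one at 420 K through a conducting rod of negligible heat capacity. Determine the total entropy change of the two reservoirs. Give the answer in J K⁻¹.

ΔS_hot = −Q/T_H = −57000/647 = -88.1 J/K and ΔS_cold = +Q/T_C = 57000/420 = 135.7 J/K.
ΔS_total = -88.1 + 135.7 = 47.6 J/K, positive as the second law requires.

ΔS_total = 47.6 J/K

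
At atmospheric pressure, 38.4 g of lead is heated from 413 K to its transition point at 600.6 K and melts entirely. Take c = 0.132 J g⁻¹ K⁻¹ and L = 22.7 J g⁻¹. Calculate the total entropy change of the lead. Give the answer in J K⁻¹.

ΔS = 3.35 J/K

Warming step: ΔS₁ = m c ln(T_tr/T_i) = 38.4 × 0.132 × ln(600.6/413) = 1.898 J/K.
Phase change: ΔS₂ = +mL/T_tr = 38.4 × 22.7 / 600.6 = 1.451 J/K.
ΔS_total = (1.898) + (1.451) = 3.35 J/K.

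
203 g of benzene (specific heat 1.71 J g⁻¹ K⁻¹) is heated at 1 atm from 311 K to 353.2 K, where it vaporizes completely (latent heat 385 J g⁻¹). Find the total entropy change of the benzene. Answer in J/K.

Warming step: ΔS₁ = m c ln(T_tr/T_i) = 203 × 1.71 × ln(353.2/311) = 44.17 J/K.
Phase change: ΔS₂ = +mL/T_tr = 203 × 385 / 353.2 = 221.3 J/K.
ΔS_total = (44.17) + (221.3) = 265 J/K.

ΔS = 265 J/K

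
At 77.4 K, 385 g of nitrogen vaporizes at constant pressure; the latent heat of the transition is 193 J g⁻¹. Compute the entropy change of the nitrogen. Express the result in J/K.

ΔS = 960 J/K

Heat absorbed by the substance: Q = mL = 385 × 193 = 74305 J.
At constant T, ΔS = Q_rev/T = 74305 / 77.4 = 960 J/K.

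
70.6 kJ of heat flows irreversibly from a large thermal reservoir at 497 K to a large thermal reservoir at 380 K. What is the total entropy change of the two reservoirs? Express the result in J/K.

ΔS_hot = −Q/T_H = −70600/497 = -142.1 J/K and ΔS_cold = +Q/T_C = 70600/380 = 185.8 J/K.
ΔS_total = -142.1 + 185.8 = 43.7 J/K, positive as the second law requires.

ΔS_total = 43.7 J/K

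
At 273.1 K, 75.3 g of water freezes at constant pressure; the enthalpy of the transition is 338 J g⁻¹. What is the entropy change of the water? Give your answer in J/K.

Heat released by the substance: Q = −mL = −75.3 × 338 = −25451.4 J.
At constant T, ΔS = Q_rev/T = −25451.4 / 273.1 = -93.2 J/K.

ΔS = -93.2 J/K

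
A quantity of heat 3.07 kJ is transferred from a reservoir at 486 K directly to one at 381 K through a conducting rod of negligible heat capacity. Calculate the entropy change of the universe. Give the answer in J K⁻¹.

ΔS_hot = −Q/T_H = −3070/486 = -6.317 J/K and ΔS_cold = +Q/T_C = 3070/381 = 8.058 J/K.
ΔS_total = -6.317 + 8.058 = 1.74 J/K, positive as the second law requires.

ΔS_total = 1.74 J/K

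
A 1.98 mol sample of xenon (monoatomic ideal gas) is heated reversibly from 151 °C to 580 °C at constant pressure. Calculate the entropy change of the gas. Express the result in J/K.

ΔS = 28.8 J/K

In kelvin: T₁ = 424.15 K, T₂ = 853.15 K. At constant pressure, ΔS = nC_p ln(T₂/T₁) with C_p = 5R/2 = 20.79 J mol⁻¹ K⁻¹.
ΔS = 1.98 × 20.79 × ln(853.15/424.15) = 28.8 J/K.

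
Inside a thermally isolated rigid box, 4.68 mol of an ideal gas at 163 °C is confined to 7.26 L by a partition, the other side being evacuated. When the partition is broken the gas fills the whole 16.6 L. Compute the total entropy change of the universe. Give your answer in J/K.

ΔS_universe = 32.2 J/K

For an ideal gas in free expansion Q = 0 and W = 0, so T is unchanged.
Entropy is a state function; using a reversible isothermal path, ΔS_gas = nR ln(V₂/V₁) = 4.68 × 8.314 × ln(16.6/7.26) = 32.2 J/K.
The insulated surroundings exchange no heat, so ΔS_surr = 0 and ΔS_universe = ΔS_gas.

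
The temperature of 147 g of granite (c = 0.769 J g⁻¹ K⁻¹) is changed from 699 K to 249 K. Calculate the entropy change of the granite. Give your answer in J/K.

ΔS = ∫dQ_rev/T = m c ln(T₂/T₁) = 147 × 0.769 × ln(249/699) = -117 J/K.

ΔS = -117 J/K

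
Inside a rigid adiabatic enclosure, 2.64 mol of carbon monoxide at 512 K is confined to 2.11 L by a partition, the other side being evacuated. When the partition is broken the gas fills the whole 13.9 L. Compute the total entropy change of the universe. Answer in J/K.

For an ideal gas in free expansion Q = 0 and W = 0, so T is unchanged.
Entropy is a state function; using a reversible isothermal path, ΔS_gas = nR ln(V₂/V₁) = 2.64 × 8.314 × ln(13.9/2.11) = 41.4 J/K.
The insulated surroundings exchange no heat, so ΔS_surr = 0 and ΔS_universe = ΔS_gas.

ΔS_universe = 41.4 J/K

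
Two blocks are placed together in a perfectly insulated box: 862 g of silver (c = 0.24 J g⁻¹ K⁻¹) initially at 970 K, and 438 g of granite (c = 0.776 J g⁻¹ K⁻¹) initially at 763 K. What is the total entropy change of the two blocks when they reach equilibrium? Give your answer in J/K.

Energy balance: T_f = (m₁c₁T₁ + m₂c₂T₂)/(m₁c₁ + m₂c₂) = 841.32 K.
ΔS₁ = m₁c₁ ln(T_f/T₁) = 206.88 × ln(841.32/970) = -29.44 J/K.
ΔS₂ = m₂c₂ ln(T_f/T₂) = 339.888 × ln(841.32/763) = 33.21 J/K.
ΔS_total = -29.44 + 33.21 = 3.77 J/K.

ΔS_total = 3.77 J/K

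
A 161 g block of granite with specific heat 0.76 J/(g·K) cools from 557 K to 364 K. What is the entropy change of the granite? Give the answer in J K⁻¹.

ΔS = ∫dQ_rev/T = m c ln(T₂/T₁) = 161 × 0.76 × ln(364/557) = -52.1 J/K.

ΔS = -52.1 J/K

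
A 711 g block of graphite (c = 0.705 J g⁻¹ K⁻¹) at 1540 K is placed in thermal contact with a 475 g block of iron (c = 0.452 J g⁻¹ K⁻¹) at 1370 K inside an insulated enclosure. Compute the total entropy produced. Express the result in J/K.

ΔS_total = 1.01 J/K

Energy balance: T_f = (m₁c₁T₁ + m₂c₂T₂)/(m₁c₁ + m₂c₂) = 1489 K.
ΔS₁ = m₁c₁ ln(T_f/T₁) = 501.255 × ln(1489/1540) = -16.874 J/K.
ΔS₂ = m₂c₂ ln(T_f/T₂) = 214.7 × ln(1489/1370) = 17.886 J/K.
ΔS_total = -16.874 + 17.886 = 1.01 J/K.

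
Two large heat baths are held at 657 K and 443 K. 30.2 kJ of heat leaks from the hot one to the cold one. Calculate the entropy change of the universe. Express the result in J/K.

ΔS_total = 22.2 J/K

ΔS_hot = −Q/T_H = −30200/657 = -45.97 J/K and ΔS_cold = +Q/T_C = 30200/443 = 68.17 J/K.
ΔS_total = -45.97 + 68.17 = 22.2 J/K, positive as the second law requires.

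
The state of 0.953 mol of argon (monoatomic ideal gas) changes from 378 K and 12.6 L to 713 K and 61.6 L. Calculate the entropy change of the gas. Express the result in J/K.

ΔS = 20.1 J/K

Entropy is a state function: ΔS = nC_V ln(T₂/T₁) + nR ln(V₂/V₁), with C_V = 3R/2 = 12.47 J mol⁻¹ K⁻¹ for a monoatomic ideal gas.
ΔS = 0.953 × [12.47 × ln(713/378) + 8.314 × ln(61.6/12.6)] = 20.1 J/K.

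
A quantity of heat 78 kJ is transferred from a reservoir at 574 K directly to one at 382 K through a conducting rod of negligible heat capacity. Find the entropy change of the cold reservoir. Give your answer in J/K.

The cold reservoir gains heat Q, so ΔS_cold = +Q/T_C = 78000/382 = 204 J/K.

ΔS_cold = 204 J/K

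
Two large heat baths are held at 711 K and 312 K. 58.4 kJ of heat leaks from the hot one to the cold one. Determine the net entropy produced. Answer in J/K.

ΔS_total = 105 J/K

ΔS_hot = −Q/T_H = −58400/711 = -82.14 J/K and ΔS_cold = +Q/T_C = 58400/312 = 187.2 J/K.
ΔS_total = -82.14 + 187.2 = 105 J/K, positive as the second law requires.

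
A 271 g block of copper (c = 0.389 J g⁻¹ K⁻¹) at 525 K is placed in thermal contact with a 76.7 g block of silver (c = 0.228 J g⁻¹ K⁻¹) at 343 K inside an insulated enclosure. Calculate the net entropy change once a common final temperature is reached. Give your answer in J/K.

Energy balance: T_f = (m₁c₁T₁ + m₂c₂T₂)/(m₁c₁ + m₂c₂) = 499.1 K.
ΔS₁ = m₁c₁ ln(T_f/T₁) = 105.419 × ln(499.1/525) = -5.332 J/K.
ΔS₂ = m₂c₂ ln(T_f/T₂) = 17.4876 × ln(499.1/343) = 6.559 J/K.
ΔS_total = -5.332 + 6.559 = 1.23 J/K.

ΔS_total = 1.23 J/K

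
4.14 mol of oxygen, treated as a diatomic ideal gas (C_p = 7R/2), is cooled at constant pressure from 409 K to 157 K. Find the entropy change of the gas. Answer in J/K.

ΔS = -115 J/K

At constant pressure, ΔS = nC_p ln(T₂/T₁) with C_p = 7R/2 = 29.1 J mol⁻¹ K⁻¹.
ΔS = 4.14 × 29.1 × ln(157/409) = -115 J/K.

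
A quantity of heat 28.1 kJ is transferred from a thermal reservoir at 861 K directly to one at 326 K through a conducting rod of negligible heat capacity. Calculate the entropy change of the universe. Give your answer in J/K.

ΔS_total = 53.6 J/K

ΔS_hot = −Q/T_H = −28100/861 = -32.64 J/K and ΔS_cold = +Q/T_C = 28100/326 = 86.2 J/K.
ΔS_total = -32.64 + 86.2 = 53.6 J/K, positive as the second law requires.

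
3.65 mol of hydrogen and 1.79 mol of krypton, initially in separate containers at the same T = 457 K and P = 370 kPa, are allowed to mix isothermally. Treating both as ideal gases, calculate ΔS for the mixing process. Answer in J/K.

Mole fractions: x_A = 3.65/5.44 = 0.671, x_B = 0.329.
ΔS_mix = −R(n_A ln x_A + n_B ln x_B) = −8.314 × (3.65 ln 0.671 + 1.79 ln 0.329) = 28.7 J/K.

ΔS_mix = 28.7 J/K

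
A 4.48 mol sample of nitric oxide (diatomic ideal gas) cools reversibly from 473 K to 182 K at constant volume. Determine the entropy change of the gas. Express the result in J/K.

At constant volume, ΔS = nC_V ln(T₂/T₁) with C_V = 5R/2 = 20.79 J mol⁻¹ K⁻¹.
ΔS = 4.48 × 20.79 × ln(182/473) = -88.9 J/K.

ΔS = -88.9 J/K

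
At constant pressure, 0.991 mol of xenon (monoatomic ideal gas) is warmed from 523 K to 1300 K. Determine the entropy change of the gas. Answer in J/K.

ΔS = 18.8 J/K

At constant pressure, ΔS = nC_p ln(T₂/T₁) with C_p = 5R/2 = 20.79 J mol⁻¹ K⁻¹.
ΔS = 0.991 × 20.79 × ln(1300/523) = 18.8 J/K.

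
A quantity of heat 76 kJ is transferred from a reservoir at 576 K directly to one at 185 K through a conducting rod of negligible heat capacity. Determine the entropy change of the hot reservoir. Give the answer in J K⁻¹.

The hot reservoir loses heat Q, so ΔS_hot = −Q/T_H = −76000/576 = -132 J/K.

ΔS_hot = -132 J/K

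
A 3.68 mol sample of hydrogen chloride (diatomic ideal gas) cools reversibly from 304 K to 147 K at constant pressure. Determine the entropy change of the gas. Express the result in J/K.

At constant pressure, ΔS = nC_p ln(T₂/T₁) with C_p = 7R/2 = 29.1 J mol⁻¹ K⁻¹.
ΔS = 3.68 × 29.1 × ln(147/304) = -77.8 J/K.

ΔS = -77.8 J/K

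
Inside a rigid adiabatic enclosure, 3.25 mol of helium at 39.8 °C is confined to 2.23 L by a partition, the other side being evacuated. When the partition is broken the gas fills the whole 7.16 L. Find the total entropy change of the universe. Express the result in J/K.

No heat is exchanged and no work is done, so the ideal-gas temperature stays constant.
Entropy is a state function; using a reversible isothermal path, ΔS_gas = nR ln(V₂/V₁) = 3.25 × 8.314 × ln(7.16/2.23) = 31.5 J/K.
The insulated surroundings exchange no heat, so ΔS_surr = 0 and ΔS_universe = ΔS_gas.

ΔS_universe = 31.5 J/K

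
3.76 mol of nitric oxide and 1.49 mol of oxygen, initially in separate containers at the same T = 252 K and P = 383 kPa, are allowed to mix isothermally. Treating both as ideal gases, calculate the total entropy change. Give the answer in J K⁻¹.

ΔS_mix = 26 J/K

Mole fractions: x_A = 3.76/5.25 = 0.716, x_B = 0.284.
ΔS_mix = −R(n_A ln x_A + n_B ln x_B) = −8.314 × (3.76 ln 0.716 + 1.49 ln 0.284) = 26 J/K.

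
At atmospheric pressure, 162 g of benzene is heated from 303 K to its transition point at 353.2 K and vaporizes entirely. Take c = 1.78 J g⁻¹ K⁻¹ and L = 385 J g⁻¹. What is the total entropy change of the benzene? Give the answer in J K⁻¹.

ΔS = 221 J/K

Warming step: ΔS₁ = m c ln(T_tr/T_i) = 162 × 1.78 × ln(353.2/303) = 44.21 J/K.
Phase change: ΔS₂ = +mL/T_tr = 162 × 385 / 353.2 = 176.6 J/K.
ΔS_total = (44.21) + (176.6) = 221 J/K.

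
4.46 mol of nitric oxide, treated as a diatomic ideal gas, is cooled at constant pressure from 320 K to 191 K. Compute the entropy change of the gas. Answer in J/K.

At constant pressure, ΔS = nC_p ln(T₂/T₁) with C_p = 7R/2 = 29.1 J mol⁻¹ K⁻¹.
ΔS = 4.46 × 29.1 × ln(191/320) = -67 J/K.

ΔS = -67 J/K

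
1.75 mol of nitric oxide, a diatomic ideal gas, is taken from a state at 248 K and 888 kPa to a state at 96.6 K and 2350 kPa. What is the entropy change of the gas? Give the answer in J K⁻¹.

ΔS = nC_p ln(T₂/T₁) − nR ln(P₂/P₁), with C_p = 7R/2 = 29.1 J mol⁻¹ K⁻¹ for a diatomic ideal gas.
ΔS = 1.75 × [29.1 × ln(96.6/248) − 8.314 × ln(2350/888)] = -62.2 J/K.

ΔS = -62.2 J/K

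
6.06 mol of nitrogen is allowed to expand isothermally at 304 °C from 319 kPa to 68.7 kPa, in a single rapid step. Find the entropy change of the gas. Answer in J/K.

Entropy is a state function, so ΔS_gas depends only on the end states.
For an isothermal ideal gas ΔS_gas = nR ln(P₁/P₂) = 6.06 × 8.314 × ln(319/68.7) = 77.4 J/K.

ΔS_gas = 77.4 J/K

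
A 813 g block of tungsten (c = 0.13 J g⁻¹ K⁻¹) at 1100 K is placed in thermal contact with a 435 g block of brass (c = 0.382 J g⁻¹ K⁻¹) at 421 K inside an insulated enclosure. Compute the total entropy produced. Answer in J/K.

Energy balance: T_f = (m₁c₁T₁ + m₂c₂T₂)/(m₁c₁ + m₂c₂) = 684.97 K.
ΔS₁ = m₁c₁ ln(T_f/T₁) = 105.69 × ln(684.97/1100) = -50.06 J/K.
ΔS₂ = m₂c₂ ln(T_f/T₂) = 166.17 × ln(684.97/421) = 80.88 J/K.
ΔS_total = -50.06 + 80.88 = 30.8 J/K.

ΔS_total = 30.8 J/K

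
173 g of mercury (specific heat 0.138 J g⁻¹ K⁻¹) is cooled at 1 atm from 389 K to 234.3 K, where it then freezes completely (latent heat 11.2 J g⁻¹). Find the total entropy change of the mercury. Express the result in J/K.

Cooling step: ΔS₁ = m c ln(T_tr/T_i) = 173 × 0.138 × ln(234.3/389) = -12.1 J/K.
Phase change: ΔS₂ = −mL/T_tr = −173 × 11.2 / 234.3 = -8.27 J/K.
ΔS_total = (-12.1) + (-8.27) = -20.4 J/K.

ΔS = -20.4 J/K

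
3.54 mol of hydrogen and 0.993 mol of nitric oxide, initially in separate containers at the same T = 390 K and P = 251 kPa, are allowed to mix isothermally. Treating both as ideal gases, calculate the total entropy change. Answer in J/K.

Mole fractions: x_A = 3.54/4.53 = 0.781, x_B = 0.219.
ΔS_mix = −R(n_A ln x_A + n_B ln x_B) = −8.314 × (3.54 ln 0.781 + 0.993 ln 0.219) = 19.8 J/K.

ΔS_mix = 19.8 J/K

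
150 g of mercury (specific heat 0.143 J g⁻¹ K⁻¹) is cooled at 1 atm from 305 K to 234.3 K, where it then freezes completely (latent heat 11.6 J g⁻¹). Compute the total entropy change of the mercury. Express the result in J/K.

Cooling step: ΔS₁ = m c ln(T_tr/T_i) = 150 × 0.143 × ln(234.3/305) = -5.657 J/K.
Phase change: ΔS₂ = −mL/T_tr = −150 × 11.6 / 234.3 = -7.426 J/K.
ΔS_total = (-5.657) + (-7.426) = -13.1 J/K.

ΔS = -13.1 J/K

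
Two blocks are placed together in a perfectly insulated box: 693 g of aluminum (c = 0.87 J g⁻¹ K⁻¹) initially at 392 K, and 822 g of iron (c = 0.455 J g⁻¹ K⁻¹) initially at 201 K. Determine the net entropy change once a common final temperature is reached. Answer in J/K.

ΔS_total = 48.1 J/K

Energy balance: T_f = (m₁c₁T₁ + m₂c₂T₂)/(m₁c₁ + m₂c₂) = 318.88 K.
ΔS₁ = m₁c₁ ln(T_f/T₁) = 602.91 × ln(318.88/392) = -124.5 J/K.
ΔS₂ = m₂c₂ ln(T_f/T₂) = 374.01 × ln(318.88/201) = 172.6 J/K.
ΔS_total = -124.5 + 172.6 = 48.1 J/K.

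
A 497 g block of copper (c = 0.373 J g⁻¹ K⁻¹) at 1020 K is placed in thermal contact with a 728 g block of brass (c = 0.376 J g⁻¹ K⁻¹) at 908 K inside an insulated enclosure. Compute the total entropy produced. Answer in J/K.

Energy balance: T_f = (m₁c₁T₁ + m₂c₂T₂)/(m₁c₁ + m₂c₂) = 953.22 K.
ΔS₁ = m₁c₁ ln(T_f/T₁) = 185.381 × ln(953.22/1020) = -12.552 J/K.
ΔS₂ = m₂c₂ ln(T_f/T₂) = 273.728 × ln(953.22/908) = 13.305 J/K.
ΔS_total = -12.552 + 13.305 = 0.753 J/K.

ΔS_total = 0.753 J/K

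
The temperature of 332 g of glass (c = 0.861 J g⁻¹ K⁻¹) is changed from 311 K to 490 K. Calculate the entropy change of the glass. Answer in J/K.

ΔS = 130 J/K

ΔS = ∫dQ_rev/T = m c ln(T₂/T₁) = 332 × 0.861 × ln(490/311) = 130 J/K.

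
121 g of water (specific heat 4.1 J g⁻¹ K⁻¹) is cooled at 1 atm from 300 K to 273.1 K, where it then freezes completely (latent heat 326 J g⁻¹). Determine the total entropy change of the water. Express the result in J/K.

ΔS = -191 J/K

Cooling step: ΔS₁ = m c ln(T_tr/T_i) = 121 × 4.1 × ln(273.1/300) = -46.61 J/K.
Phase change: ΔS₂ = −mL/T_tr = −121 × 326 / 273.1 = -144.4 J/K.
ΔS_total = (-46.61) + (-144.4) = -191 J/K.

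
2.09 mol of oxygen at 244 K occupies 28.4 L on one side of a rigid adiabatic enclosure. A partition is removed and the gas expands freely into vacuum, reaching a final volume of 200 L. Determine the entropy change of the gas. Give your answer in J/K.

ΔS_gas = 33.9 J/K

For an ideal gas in free expansion Q = 0 and W = 0, so T is unchanged.
Entropy is a state function; using a reversible isothermal path, ΔS_gas = nR ln(V₂/V₁) = 2.09 × 8.314 × ln(200/28.4) = 33.9 J/K.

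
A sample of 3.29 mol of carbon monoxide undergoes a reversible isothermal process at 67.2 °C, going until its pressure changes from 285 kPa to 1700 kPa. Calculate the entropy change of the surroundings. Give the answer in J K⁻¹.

For an isothermal ideal gas ΔS_gas = nR ln(P₁/P₂) = 3.29 × 8.314 × ln(285/1700) = -48.8 J/K.
The process is reversible, so ΔS_surr = −ΔS_gas = 48.8 J/K and ΔS_universe = 0.

ΔS_surr = 48.8 J/K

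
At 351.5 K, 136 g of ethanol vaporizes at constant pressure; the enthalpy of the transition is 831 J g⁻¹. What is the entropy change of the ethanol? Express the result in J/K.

ΔS = 322 J/K

Heat absorbed by the substance: Q = mL = 136 × 831 = 113016 J.
At constant T, ΔS = Q_rev/T = 113016 / 351.5 = 322 J/K.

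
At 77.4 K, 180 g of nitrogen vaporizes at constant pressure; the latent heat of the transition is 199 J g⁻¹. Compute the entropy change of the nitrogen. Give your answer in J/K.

ΔS = 463 J/K

Heat absorbed by the substance: Q = mL = 180 × 199 = 35820 J.
At constant T, ΔS = Q_rev/T = 35820 / 77.4 = 463 J/K.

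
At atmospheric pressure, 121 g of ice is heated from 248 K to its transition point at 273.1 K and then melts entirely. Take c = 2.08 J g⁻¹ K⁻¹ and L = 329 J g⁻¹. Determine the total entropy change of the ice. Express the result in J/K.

Warming step: ΔS₁ = m c ln(T_tr/T_i) = 121 × 2.08 × ln(273.1/248) = 24.26 J/K.
Phase change: ΔS₂ = +mL/T_tr = 121 × 329 / 273.1 = 145.8 J/K.
ΔS_total = (24.26) + (145.8) = 170 J/K.

ΔS = 170 J/K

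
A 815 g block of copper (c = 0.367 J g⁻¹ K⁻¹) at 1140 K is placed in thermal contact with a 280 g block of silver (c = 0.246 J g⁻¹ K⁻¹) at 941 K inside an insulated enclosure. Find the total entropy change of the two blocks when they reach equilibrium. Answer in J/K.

Energy balance: T_f = (m₁c₁T₁ + m₂c₂T₂)/(m₁c₁ + m₂c₂) = 1102.8 K.
ΔS₁ = m₁c₁ ln(T_f/T₁) = 299.105 × ln(1102.8/1140) = -9.93639 J/K.
ΔS₂ = m₂c₂ ln(T_f/T₂) = 68.88 × ln(1102.8/941) = 10.9257 J/K.
ΔS_total = -9.93639 + 10.9257 = 0.989 J/K.

ΔS_total = 0.989 J/K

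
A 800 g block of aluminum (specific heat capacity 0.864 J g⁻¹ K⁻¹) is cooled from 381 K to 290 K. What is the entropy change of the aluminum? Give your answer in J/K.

ΔS = -189 J/K

ΔS = ∫dQ_rev/T = m c ln(T₂/T₁) = 800 × 0.864 × ln(290/381) = -189 J/K.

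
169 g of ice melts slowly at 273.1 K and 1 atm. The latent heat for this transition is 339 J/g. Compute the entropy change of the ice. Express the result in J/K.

ΔS = 210 J/K

Heat absorbed by the substance: Q = mL = 169 × 339 = 57291 J.
At constant T, ΔS = Q_rev/T = 57291 / 273.1 = 210 J/K.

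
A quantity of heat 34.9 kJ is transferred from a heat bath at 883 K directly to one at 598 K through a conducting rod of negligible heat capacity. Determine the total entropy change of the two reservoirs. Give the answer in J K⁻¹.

ΔS_hot = −Q/T_H = −34900/883 = -39.52 J/K and ΔS_cold = +Q/T_C = 34900/598 = 58.36 J/K.
ΔS_total = -39.52 + 58.36 = 18.8 J/K, positive as the second law requires.

ΔS_total = 18.8 J/K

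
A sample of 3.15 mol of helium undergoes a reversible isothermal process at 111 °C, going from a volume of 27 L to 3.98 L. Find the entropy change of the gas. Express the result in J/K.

ΔS_gas = -50.1 J/K

For an isothermal ideal gas ΔS_gas = nR ln(V₂/V₁) = 3.15 × 8.314 × ln(3.98/27) = -50.1 J/K.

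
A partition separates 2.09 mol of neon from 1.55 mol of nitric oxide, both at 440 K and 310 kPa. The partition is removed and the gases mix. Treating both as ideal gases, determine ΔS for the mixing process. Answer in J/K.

Mole fractions: x_A = 2.09/3.64 = 0.574, x_B = 0.426.
ΔS_mix = −R(n_A ln x_A + n_B ln x_B) = −8.314 × (2.09 ln 0.574 + 1.55 ln 0.426) = 20.6 J/K.

ΔS_mix = 20.6 J/K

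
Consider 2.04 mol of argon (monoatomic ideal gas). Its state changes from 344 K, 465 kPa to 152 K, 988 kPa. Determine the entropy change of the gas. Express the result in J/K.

ΔS = nC_p ln(T₂/T₁) − nR ln(P₂/P₁), with C_p = 5R/2 = 20.79 J mol⁻¹ K⁻¹ for a monoatomic ideal gas.
ΔS = 2.04 × [20.79 × ln(152/344) − 8.314 × ln(988/465)] = -47.4 J/K.

ΔS = -47.4 J/K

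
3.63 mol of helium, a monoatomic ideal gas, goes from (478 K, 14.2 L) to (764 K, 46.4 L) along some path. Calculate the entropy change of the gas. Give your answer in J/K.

Entropy is a state function: ΔS = nC_V ln(T₂/T₁) + nR ln(V₂/V₁), with C_V = 3R/2 = 12.47 J mol⁻¹ K⁻¹ for a monoatomic ideal gas.
ΔS = 3.63 × [12.47 × ln(764/478) + 8.314 × ln(46.4/14.2)] = 57 J/K.

ΔS = 57 J/K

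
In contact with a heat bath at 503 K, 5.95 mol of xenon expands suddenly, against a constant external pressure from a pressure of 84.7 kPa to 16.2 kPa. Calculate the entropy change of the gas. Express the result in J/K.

ΔS_gas = 81.8 J/K

Entropy is a state function, so ΔS_gas depends only on the end states.
For an isothermal ideal gas ΔS_gas = nR ln(P₁/P₂) = 5.95 × 8.314 × ln(84.7/16.2) = 81.8 J/K.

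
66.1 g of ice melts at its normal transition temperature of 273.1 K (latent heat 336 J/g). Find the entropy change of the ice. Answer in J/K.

Heat absorbed by the substance: Q = mL = 66.1 × 336 = 22209.6 J.
At constant T, ΔS = Q_rev/T = 22209.6 / 273.1 = 81.3 J/K.

ΔS = 81.3 J/K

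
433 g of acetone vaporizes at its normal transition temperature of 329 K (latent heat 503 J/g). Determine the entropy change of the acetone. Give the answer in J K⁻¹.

Heat absorbed by the substance: Q = mL = 433 × 503 = 217799 J.
At constant T, ΔS = Q_rev/T = 217799 / 329 = 662 J/K.

ΔS = 662 J/K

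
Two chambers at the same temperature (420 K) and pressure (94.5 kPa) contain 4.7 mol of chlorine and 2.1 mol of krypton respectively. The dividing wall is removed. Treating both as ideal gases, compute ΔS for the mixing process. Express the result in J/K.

ΔS_mix = 34.9 J/K

Mole fractions: x_A = 4.7/6.8 = 0.691, x_B = 0.309.
ΔS_mix = −R(n_A ln x_A + n_B ln x_B) = −8.314 × (4.7 ln 0.691 + 2.1 ln 0.309) = 34.9 J/K.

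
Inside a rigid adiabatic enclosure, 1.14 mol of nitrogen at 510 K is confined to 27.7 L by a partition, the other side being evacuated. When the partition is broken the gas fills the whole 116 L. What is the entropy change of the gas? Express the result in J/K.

For an ideal gas in free expansion Q = 0 and W = 0, so T is unchanged.
Entropy is a state function; using a reversible isothermal path, ΔS_gas = nR ln(V₂/V₁) = 1.14 × 8.314 × ln(116/27.7) = 13.6 J/K.

ΔS_gas = 13.6 J/K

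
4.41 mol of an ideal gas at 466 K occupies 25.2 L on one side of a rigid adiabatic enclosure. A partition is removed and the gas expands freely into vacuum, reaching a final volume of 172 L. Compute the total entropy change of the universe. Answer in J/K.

ΔS_universe = 70.4 J/K

No heat is exchanged and no work is done, so the ideal-gas temperature stays constant.
Entropy is a state function; using a reversible isothermal path, ΔS_gas = nR ln(V₂/V₁) = 4.41 × 8.314 × ln(172/25.2) = 70.4 J/K.
The insulated surroundings exchange no heat, so ΔS_surr = 0 and ΔS_universe = ΔS_gas.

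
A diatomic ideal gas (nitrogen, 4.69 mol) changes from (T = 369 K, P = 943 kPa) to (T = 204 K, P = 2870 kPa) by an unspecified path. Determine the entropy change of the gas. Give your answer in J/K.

ΔS = nC_p ln(T₂/T₁) − nR ln(P₂/P₁), with C_p = 7R/2 = 29.1 J mol⁻¹ K⁻¹ for a diatomic ideal gas.
ΔS = 4.69 × [29.1 × ln(204/369) − 8.314 × ln(2870/943)] = -124 J/K.

ΔS = -124 J/K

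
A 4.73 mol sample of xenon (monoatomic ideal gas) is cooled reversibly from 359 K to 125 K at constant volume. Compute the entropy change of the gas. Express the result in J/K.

At constant volume, ΔS = nC_V ln(T₂/T₁) with C_V = 3R/2 = 12.47 J mol⁻¹ K⁻¹.
ΔS = 4.73 × 12.47 × ln(125/359) = -62.2 J/K.

ΔS = -62.2 J/K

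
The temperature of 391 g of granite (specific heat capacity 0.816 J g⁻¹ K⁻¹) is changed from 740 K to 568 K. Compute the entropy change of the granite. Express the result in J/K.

ΔS = -84.4 J/K

ΔS = ∫dQ_rev/T = m c ln(T₂/T₁) = 391 × 0.816 × ln(568/740) = -84.4 J/K.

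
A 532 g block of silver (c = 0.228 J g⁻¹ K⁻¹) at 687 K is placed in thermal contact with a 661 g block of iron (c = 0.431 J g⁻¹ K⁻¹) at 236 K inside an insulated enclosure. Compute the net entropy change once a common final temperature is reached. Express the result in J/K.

ΔS_total = 53.8 J/K

Energy balance: T_f = (m₁c₁T₁ + m₂c₂T₂)/(m₁c₁ + m₂c₂) = 370.68 K.
ΔS₁ = m₁c₁ ln(T_f/T₁) = 121.296 × ln(370.68/687) = -74.84 J/K.
ΔS₂ = m₂c₂ ln(T_f/T₂) = 284.891 × ln(370.68/236) = 128.6 J/K.
ΔS_total = -74.84 + 128.6 = 53.8 J/K.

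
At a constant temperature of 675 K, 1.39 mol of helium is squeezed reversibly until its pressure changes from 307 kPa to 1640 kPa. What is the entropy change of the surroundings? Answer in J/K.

For an isothermal ideal gas ΔS_gas = nR ln(P₁/P₂) = 1.39 × 8.314 × ln(307/1640) = -19.4 J/K.
The process is reversible, so ΔS_surr = −ΔS_gas = 19.4 J/K and ΔS_universe = 0.

ΔS_surr = 19.4 J/K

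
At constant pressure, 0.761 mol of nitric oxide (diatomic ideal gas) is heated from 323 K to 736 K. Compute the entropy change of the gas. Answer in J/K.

At constant pressure, ΔS = nC_p ln(T₂/T₁) with C_p = 7R/2 = 29.1 J mol⁻¹ K⁻¹.
ΔS = 0.761 × 29.1 × ln(736/323) = 18.2 J/K.

ΔS = 18.2 J/K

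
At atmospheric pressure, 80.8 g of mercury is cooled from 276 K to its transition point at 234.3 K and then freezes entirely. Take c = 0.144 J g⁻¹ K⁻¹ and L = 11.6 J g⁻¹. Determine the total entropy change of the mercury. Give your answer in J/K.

Cooling step: ΔS₁ = m c ln(T_tr/T_i) = 80.8 × 0.144 × ln(234.3/276) = -1.906 J/K.
Phase change: ΔS₂ = −mL/T_tr = −80.8 × 11.6 / 234.3 = -4 J/K.
ΔS_total = (-1.906) + (-4) = -5.91 J/K.

ΔS = -5.91 J/K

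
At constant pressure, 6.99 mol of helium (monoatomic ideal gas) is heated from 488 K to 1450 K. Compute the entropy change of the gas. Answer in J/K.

At constant pressure, ΔS = nC_p ln(T₂/T₁) with C_p = 5R/2 = 20.79 J mol⁻¹ K⁻¹.
ΔS = 6.99 × 20.79 × ln(1450/488) = 158 J/K.

ΔS = 158 J/K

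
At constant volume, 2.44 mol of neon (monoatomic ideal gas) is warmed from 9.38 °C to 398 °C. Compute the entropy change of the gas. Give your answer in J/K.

In kelvin: T₁ = 282.53 K, T₂ = 671.15 K. At constant volume, ΔS = nC_V ln(T₂/T₁) with C_V = 3R/2 = 12.47 J mol⁻¹ K⁻¹.
ΔS = 2.44 × 12.47 × ln(671.15/282.53) = 26.3 J/K.

ΔS = 26.3 J/K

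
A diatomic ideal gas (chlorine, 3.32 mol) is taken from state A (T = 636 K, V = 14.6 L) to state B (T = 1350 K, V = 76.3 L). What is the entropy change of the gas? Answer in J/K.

Entropy is a state function: ΔS = nC_V ln(T₂/T₁) + nR ln(V₂/V₁), with C_V = 5R/2 = 20.79 J mol⁻¹ K⁻¹ for a diatomic ideal gas.
ΔS = 3.32 × [20.79 × ln(1350/636) + 8.314 × ln(76.3/14.6)] = 97.6 J/K.

ΔS = 97.6 J/K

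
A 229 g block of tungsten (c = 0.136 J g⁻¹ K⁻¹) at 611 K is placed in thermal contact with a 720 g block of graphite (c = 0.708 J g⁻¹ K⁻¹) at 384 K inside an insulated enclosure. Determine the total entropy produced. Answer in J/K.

ΔS_total = 3.64 J/K

Energy balance: T_f = (m₁c₁T₁ + m₂c₂T₂)/(m₁c₁ + m₂c₂) = 397.07 K.
ΔS₁ = m₁c₁ ln(T_f/T₁) = 31.144 × ln(397.07/611) = -13.42 J/K.
ΔS₂ = m₂c₂ ln(T_f/T₂) = 509.76 × ln(397.07/384) = 17.06 J/K.
ΔS_total = -13.42 + 17.06 = 3.64 J/K.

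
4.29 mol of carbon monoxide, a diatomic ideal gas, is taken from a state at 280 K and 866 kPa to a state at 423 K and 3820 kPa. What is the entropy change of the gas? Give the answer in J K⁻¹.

ΔS = nC_p ln(T₂/T₁) − nR ln(P₂/P₁), with C_p = 7R/2 = 29.1 J mol⁻¹ K⁻¹ for a diatomic ideal gas.
ΔS = 4.29 × [29.1 × ln(423/280) − 8.314 × ln(3820/866)] = -1.43 J/K.

ΔS = -1.43 J/K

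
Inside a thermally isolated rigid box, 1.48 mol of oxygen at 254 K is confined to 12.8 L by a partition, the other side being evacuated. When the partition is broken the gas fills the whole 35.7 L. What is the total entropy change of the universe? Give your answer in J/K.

ΔS_universe = 12.6 J/K

No heat is exchanged and no work is done, so the ideal-gas temperature stays constant.
Entropy is a state function; using a reversible isothermal path, ΔS_gas = nR ln(V₂/V₁) = 1.48 × 8.314 × ln(35.7/12.8) = 12.6 J/K.
The insulated surroundings exchange no heat, so ΔS_surr = 0 and ΔS_universe = ΔS_gas.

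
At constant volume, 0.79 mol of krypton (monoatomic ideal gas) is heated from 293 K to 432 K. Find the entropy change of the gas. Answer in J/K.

At constant volume, ΔS = nC_V ln(T₂/T₁) with C_V = 3R/2 = 12.47 J mol⁻¹ K⁻¹.
ΔS = 0.79 × 12.47 × ln(432/293) = 3.83 J/K.

ΔS = 3.83 J/K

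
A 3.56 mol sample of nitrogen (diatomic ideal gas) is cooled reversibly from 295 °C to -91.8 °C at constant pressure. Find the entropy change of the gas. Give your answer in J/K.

ΔS = -118 J/K

In kelvin: T₁ = 568.15 K, T₂ = 181.35 K. At constant pressure, ΔS = nC_p ln(T₂/T₁) with C_p = 7R/2 = 29.1 J mol⁻¹ K⁻¹.
ΔS = 3.56 × 29.1 × ln(181.35/568.15) = -118 J/K.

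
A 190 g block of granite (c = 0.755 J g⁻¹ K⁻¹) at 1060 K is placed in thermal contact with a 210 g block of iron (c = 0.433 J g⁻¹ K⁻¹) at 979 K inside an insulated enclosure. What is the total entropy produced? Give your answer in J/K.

Energy balance: T_f = (m₁c₁T₁ + m₂c₂T₂)/(m₁c₁ + m₂c₂) = 1028.6 K.
ΔS₁ = m₁c₁ ln(T_f/T₁) = 143.45 × ln(1028.6/1060) = -4.317 J/K.
ΔS₂ = m₂c₂ ln(T_f/T₂) = 90.93 × ln(1028.6/979) = 4.492 J/K.
ΔS_total = -4.317 + 4.492 = 0.175 J/K.

ΔS_total = 0.175 J/K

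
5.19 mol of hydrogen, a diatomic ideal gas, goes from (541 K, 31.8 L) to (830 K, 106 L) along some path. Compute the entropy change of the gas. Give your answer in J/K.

ΔS = 98.1 J/K

Entropy is a state function: ΔS = nC_V ln(T₂/T₁) + nR ln(V₂/V₁), with C_V = 5R/2 = 20.79 J mol⁻¹ K⁻¹ for a diatomic ideal gas.
ΔS = 5.19 × [20.79 × ln(830/541) + 8.314 × ln(106/31.8)] = 98.1 J/K.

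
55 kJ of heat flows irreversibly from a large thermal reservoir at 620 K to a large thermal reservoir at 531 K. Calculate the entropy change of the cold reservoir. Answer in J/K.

The cold reservoir gains heat Q, so ΔS_cold = +Q/T_C = 55000/531 = 104 J/K.

ΔS_cold = 104 J/K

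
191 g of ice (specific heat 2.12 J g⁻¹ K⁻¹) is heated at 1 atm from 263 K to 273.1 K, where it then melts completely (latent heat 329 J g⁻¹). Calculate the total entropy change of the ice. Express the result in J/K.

Warming step: ΔS₁ = m c ln(T_tr/T_i) = 191 × 2.12 × ln(273.1/263) = 15.26 J/K.
Phase change: ΔS₂ = +mL/T_tr = 191 × 329 / 273.1 = 230.1 J/K.
ΔS_total = (15.26) + (230.1) = 245 J/K.

ΔS = 245 J/K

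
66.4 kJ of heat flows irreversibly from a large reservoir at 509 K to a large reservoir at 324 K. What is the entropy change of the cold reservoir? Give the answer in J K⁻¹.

The cold reservoir gains heat Q, so ΔS_cold = +Q/T_C = 66400/324 = 205 J/K.

ΔS_cold = 205 J/K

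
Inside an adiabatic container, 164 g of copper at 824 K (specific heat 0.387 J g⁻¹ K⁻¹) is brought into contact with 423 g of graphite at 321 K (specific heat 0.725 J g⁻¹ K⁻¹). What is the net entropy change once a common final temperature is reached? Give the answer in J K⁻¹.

ΔS_total = 28.3 J/K

Energy balance: T_f = (m₁c₁T₁ + m₂c₂T₂)/(m₁c₁ + m₂c₂) = 407.25 K.
ΔS₁ = m₁c₁ ln(T_f/T₁) = 63.468 × ln(407.25/824) = -44.73 J/K.
ΔS₂ = m₂c₂ ln(T_f/T₂) = 306.675 × ln(407.25/321) = 72.98 J/K.
ΔS_total = -44.73 + 72.98 = 28.3 J/K.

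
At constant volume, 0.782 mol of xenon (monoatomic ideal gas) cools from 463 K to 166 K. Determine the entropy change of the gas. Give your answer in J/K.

At constant volume, ΔS = nC_V ln(T₂/T₁) with C_V = 3R/2 = 12.47 J mol⁻¹ K⁻¹.
ΔS = 0.782 × 12.47 × ln(166/463) = -10 J/K.

ΔS = -10 J/K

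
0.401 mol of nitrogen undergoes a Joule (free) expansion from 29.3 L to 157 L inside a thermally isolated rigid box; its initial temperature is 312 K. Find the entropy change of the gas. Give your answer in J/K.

For an ideal gas in free expansion Q = 0 and W = 0, so T is unchanged.
Entropy is a state function; using a reversible isothermal path, ΔS_gas = nR ln(V₂/V₁) = 0.401 × 8.314 × ln(157/29.3) = 5.6 J/K.

ΔS_gas = 5.6 J/K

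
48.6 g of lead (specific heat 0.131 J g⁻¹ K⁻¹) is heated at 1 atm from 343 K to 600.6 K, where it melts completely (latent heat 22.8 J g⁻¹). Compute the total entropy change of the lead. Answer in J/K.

ΔS = 5.41 J/K

Warming step: ΔS₁ = m c ln(T_tr/T_i) = 48.6 × 0.131 × ln(600.6/343) = 3.567 J/K.
Phase change: ΔS₂ = +mL/T_tr = 48.6 × 22.8 / 600.6 = 1.845 J/K.
ΔS_total = (3.567) + (1.845) = 5.41 J/K.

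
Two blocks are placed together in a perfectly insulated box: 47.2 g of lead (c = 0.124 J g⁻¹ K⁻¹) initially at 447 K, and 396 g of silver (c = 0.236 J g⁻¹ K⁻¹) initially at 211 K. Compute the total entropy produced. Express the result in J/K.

ΔS_total = 1.95 J/K

Energy balance: T_f = (m₁c₁T₁ + m₂c₂T₂)/(m₁c₁ + m₂c₂) = 224.91 K.
ΔS₁ = m₁c₁ ln(T_f/T₁) = 5.8528 × ln(224.91/447) = -4.02 J/K.
ΔS₂ = m₂c₂ ln(T_f/T₂) = 93.456 × ln(224.91/211) = 5.966 J/K.
ΔS_total = -4.02 + 5.966 = 1.95 J/K.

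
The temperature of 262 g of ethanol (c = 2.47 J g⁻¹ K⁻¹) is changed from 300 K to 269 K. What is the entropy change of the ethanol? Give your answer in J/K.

ΔS = ∫dQ_rev/T = m c ln(T₂/T₁) = 262 × 2.47 × ln(269/300) = -70.6 J/K.

ΔS = -70.6 J/K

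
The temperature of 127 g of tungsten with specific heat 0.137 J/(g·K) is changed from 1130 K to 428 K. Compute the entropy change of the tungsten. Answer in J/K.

ΔS = -16.9 J/K

ΔS = ∫dQ_rev/T = m c ln(T₂/T₁) = 127 × 0.137 × ln(428/1130) = -16.9 J/K.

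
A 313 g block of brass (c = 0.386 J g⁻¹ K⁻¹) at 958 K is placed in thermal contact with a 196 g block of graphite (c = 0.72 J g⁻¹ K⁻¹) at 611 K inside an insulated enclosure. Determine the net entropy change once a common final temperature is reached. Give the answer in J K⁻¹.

ΔS_total = 6.6 J/K

Energy balance: T_f = (m₁c₁T₁ + m₂c₂T₂)/(m₁c₁ + m₂c₂) = 771.05 K.
ΔS₁ = m₁c₁ ln(T_f/T₁) = 120.818 × ln(771.05/958) = -26.23 J/K.
ΔS₂ = m₂c₂ ln(T_f/T₂) = 141.12 × ln(771.05/611) = 32.83 J/K.
ΔS_total = -26.23 + 32.83 = 6.6 J/K.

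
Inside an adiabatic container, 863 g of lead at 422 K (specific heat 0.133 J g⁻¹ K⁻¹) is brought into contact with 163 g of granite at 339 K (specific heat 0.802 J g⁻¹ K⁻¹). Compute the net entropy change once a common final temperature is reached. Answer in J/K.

ΔS_total = 1.47 J/K

Energy balance: T_f = (m₁c₁T₁ + m₂c₂T₂)/(m₁c₁ + m₂c₂) = 377.8 K.
ΔS₁ = m₁c₁ ln(T_f/T₁) = 114.779 × ln(377.8/422) = -12.7 J/K.
ΔS₂ = m₂c₂ ln(T_f/T₂) = 130.726 × ln(377.8/339) = 14.17 J/K.
ΔS_total = -12.7 + 14.17 = 1.47 J/K.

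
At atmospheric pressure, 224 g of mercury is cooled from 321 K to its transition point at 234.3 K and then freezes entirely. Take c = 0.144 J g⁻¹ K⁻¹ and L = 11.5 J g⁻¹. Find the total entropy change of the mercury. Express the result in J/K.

Cooling step: ΔS₁ = m c ln(T_tr/T_i) = 224 × 0.144 × ln(234.3/321) = -10.16 J/K.
Phase change: ΔS₂ = −mL/T_tr = −224 × 11.5 / 234.3 = -10.99 J/K.
ΔS_total = (-10.16) + (-10.99) = -21.1 J/K.

ΔS = -21.1 J/K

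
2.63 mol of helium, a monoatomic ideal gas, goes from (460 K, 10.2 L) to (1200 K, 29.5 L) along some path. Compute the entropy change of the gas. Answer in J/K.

ΔS = 54.7 J/K

Entropy is a state function: ΔS = nC_V ln(T₂/T₁) + nR ln(V₂/V₁), with C_V = 3R/2 = 12.47 J mol⁻¹ K⁻¹ for a monoatomic ideal gas.
ΔS = 2.63 × [12.47 × ln(1200/460) + 8.314 × ln(29.5/10.2)] = 54.7 J/K.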